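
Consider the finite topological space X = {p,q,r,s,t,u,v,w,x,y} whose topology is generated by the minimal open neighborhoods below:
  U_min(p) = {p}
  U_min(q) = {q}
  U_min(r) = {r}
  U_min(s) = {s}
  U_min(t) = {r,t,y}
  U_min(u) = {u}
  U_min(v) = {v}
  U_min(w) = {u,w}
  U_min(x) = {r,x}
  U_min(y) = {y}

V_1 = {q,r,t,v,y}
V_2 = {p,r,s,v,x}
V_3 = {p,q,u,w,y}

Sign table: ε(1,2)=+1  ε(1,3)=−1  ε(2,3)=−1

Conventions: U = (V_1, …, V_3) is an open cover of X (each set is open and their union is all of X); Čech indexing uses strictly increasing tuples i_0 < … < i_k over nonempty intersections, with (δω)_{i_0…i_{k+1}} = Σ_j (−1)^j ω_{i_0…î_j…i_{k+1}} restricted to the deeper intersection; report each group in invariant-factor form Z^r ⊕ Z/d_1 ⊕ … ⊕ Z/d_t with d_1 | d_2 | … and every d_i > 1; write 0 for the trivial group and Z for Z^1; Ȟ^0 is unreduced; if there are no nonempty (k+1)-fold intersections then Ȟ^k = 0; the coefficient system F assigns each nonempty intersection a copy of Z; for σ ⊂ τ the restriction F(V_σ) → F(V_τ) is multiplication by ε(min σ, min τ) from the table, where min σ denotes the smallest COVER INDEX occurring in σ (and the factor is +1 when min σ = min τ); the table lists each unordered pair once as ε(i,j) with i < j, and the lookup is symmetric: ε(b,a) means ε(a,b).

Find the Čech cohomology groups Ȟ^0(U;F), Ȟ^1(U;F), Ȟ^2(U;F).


nonempty intersections:
  V12={r,v} V13={q,y} V23={p}
C dims 3,3; δ0: rk 2, SNF 1^2
Ȟ^0: (3−2)−0=1 ⇒ Z
Ȟ^1: (3−0)−2=1 ⇒ Z
Ȟ^2: (0−0)−0=0 ⇒ 0

Ȟ^0 ≅ Z, Ȟ^1 ≅ Z and Ȟ^2 ≅ 0


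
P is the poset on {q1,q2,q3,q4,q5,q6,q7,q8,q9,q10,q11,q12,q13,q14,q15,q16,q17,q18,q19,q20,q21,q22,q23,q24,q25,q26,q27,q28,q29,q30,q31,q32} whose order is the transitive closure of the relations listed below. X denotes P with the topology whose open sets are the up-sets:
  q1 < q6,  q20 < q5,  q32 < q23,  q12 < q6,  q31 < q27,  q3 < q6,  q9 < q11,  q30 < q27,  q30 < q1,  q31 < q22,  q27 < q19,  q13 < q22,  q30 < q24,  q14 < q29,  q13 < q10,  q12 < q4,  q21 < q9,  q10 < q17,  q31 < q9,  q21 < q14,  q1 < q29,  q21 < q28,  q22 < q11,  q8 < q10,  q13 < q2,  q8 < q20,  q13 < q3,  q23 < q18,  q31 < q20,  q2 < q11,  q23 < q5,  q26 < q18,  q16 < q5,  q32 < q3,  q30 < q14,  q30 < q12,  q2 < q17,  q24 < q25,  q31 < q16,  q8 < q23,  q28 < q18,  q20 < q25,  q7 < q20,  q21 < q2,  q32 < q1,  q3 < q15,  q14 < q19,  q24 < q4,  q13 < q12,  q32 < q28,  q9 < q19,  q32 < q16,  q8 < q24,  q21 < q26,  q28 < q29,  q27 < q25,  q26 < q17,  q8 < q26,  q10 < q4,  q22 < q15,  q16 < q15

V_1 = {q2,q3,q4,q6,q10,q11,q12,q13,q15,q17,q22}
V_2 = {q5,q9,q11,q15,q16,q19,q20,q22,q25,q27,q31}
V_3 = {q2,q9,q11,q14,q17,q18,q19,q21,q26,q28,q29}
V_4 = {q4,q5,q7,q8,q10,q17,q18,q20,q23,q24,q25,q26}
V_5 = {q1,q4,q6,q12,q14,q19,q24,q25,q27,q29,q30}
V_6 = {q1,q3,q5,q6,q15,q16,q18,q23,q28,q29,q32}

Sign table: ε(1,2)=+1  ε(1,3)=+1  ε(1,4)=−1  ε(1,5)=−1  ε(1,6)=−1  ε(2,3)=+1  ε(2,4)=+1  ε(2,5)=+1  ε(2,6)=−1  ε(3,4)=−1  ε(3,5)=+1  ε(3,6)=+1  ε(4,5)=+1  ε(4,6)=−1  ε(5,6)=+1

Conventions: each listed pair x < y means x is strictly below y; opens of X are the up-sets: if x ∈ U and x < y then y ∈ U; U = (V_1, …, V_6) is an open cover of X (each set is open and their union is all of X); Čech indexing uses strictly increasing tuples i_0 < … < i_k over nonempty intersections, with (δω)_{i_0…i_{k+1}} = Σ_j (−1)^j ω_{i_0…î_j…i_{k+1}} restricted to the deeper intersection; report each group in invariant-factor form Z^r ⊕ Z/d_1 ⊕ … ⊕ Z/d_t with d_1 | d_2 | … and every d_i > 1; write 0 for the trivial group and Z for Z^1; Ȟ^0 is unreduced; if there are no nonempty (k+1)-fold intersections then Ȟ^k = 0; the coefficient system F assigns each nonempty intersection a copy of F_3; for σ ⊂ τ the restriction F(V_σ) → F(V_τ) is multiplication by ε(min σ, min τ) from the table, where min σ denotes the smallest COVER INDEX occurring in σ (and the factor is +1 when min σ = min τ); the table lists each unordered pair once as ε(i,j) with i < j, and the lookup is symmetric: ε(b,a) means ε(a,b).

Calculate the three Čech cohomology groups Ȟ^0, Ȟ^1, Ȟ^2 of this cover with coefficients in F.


cover nerve:
  V12={q11,q15,q22} V13={q2,q11,q17} V14={q4,q10,q17} V15={q4,q6,q12} V16={q3,q6,q15} V23={q9,q11,q19} V24={q5,q20,q25} V25={q19,q25,q27} V26={q5,q15,q16} V34={q17,q18,q26} V35={q14,q19,q29} V36={q18,q28,q29} V45={q4,q24,q25} V46={q5,q18,q23} V56={q1,q6,q29}
  V123={q11} V126={q15} V134={q17} V145={q4} V156={q6} V235={q19} V245={q25} V246={q5} V346={q18} V356={q29}
C dims 6,15,10; δ0: rk_F3 6; δ1: rk_F3 9
Ȟ^0: (6−6)−0=0 ⇒ 0
Ȟ^1: (15−9)−6=0 ⇒ 0
Ȟ^2: (10−0)−9=1 ⇒ Z/3

Ȟ^0(U;F) ≅ 0, Ȟ^1(U;F) ≅ 0 and Ȟ^2(U;F) ≅ Z/3


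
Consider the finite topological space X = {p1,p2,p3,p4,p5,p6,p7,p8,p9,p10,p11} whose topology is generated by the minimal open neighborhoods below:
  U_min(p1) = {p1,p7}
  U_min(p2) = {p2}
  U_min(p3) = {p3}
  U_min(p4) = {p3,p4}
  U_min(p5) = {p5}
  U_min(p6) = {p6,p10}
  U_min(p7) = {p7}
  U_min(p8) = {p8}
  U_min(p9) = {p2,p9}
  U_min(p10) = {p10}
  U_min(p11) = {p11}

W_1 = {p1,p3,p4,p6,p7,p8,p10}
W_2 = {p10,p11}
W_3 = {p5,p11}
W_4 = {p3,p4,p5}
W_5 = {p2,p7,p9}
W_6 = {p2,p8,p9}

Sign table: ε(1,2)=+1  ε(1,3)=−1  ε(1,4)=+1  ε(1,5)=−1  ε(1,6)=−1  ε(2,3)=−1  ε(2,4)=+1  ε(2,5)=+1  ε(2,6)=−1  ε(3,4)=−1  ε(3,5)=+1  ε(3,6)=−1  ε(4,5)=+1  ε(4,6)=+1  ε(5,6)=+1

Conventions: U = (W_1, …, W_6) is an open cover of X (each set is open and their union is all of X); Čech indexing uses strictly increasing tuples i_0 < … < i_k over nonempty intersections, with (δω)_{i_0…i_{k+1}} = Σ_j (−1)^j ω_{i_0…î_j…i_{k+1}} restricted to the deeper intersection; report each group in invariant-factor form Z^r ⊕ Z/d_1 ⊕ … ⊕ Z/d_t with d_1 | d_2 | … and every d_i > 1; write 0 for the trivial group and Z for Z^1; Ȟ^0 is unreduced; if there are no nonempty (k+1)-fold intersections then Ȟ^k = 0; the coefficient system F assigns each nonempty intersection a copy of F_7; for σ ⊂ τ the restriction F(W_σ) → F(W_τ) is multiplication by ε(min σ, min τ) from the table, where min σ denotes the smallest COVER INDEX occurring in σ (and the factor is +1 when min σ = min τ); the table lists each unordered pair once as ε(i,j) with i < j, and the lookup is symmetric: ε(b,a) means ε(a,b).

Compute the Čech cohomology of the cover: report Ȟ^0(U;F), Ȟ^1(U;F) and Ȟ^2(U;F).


Ȟ^0 ≅ Z/7; Ȟ^1 ≅ Z/7 ⊕ Z/7; Ȟ^2 ≅ 0

intersection data:
  W12={p10} W14={p3,p4} W15={p7} W16={p8} W23={p11} W34={p5} W56={p2,p9}
C dims 6,7; δ0: rk_F7 5
Ȟ^0 = (6 − 5) − 0 = 1, so Ȟ^0 ≅ Z/7
Ȟ^1 = (7 − 0) − 5 = 2, so Ȟ^1 ≅ Z/7 ⊕ Z/7
Ȟ^2 = (0 − 0) − 0 = 0, so Ȟ^2 ≅ 0


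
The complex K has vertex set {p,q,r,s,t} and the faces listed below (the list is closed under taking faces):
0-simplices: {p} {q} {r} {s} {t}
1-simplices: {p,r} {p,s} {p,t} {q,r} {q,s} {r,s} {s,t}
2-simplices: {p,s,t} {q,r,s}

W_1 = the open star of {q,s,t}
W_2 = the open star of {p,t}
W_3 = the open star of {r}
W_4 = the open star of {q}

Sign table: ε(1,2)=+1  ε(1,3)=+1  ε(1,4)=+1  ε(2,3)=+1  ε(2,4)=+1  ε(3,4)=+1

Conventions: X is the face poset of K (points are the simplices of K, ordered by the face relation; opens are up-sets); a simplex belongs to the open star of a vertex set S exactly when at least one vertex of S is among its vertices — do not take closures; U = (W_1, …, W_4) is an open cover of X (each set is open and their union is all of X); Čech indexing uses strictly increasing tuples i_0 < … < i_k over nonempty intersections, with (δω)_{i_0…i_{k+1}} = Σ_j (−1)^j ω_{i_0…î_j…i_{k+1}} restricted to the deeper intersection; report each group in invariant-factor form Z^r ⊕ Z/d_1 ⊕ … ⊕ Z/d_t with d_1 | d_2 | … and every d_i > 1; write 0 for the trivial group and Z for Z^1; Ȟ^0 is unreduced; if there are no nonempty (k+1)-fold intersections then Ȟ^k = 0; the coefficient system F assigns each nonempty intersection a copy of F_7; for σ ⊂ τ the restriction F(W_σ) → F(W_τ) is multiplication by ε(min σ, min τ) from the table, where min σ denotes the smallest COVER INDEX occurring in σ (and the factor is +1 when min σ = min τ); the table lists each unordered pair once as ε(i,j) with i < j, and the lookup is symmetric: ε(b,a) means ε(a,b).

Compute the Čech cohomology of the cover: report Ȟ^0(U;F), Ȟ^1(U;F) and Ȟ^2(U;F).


Ȟ^0(U;F) ≅ Z/7, Ȟ^1(U;F) ≅ Z/7 and Ȟ^2(U;F) ≅ 0

nonempty overlaps:
  W1={{q},{s},{t},{p,s},{p,t},{q,r},{q,s},{r,s},{s,t},{p,s,t},{q,r,s}} W2={{p},{t},{p,r},{p,s},{p,t},{s,t},{p,s,t}} W3={{r},{p,r},{q,r},{r,s},{q,r,s}} W4={{q},{q,r},{q,s},{q,r,s}}
  W12={{t},{p,s},{p,t},{s,t},{p,s,t}} W13={{q,r},{r,s},{q,r,s}} W14={{q},{q,r},{q,s},{q,r,s}} W23={{p,r}} W34={{q,r},{q,r,s}}
  W134={{q,r},{q,r,s}}
C dims 4,5,1; δ0: rk_F7 3; δ1: rk_F7 1
degree 0: 4−3−0 = 1 → Ȟ^0 ≅ Z/7
degree 1: 5−1−3 = 1 → Ȟ^1 ≅ Z/7
degree 2: 1−0−1 = 0 → Ȟ^2 ≅ 0


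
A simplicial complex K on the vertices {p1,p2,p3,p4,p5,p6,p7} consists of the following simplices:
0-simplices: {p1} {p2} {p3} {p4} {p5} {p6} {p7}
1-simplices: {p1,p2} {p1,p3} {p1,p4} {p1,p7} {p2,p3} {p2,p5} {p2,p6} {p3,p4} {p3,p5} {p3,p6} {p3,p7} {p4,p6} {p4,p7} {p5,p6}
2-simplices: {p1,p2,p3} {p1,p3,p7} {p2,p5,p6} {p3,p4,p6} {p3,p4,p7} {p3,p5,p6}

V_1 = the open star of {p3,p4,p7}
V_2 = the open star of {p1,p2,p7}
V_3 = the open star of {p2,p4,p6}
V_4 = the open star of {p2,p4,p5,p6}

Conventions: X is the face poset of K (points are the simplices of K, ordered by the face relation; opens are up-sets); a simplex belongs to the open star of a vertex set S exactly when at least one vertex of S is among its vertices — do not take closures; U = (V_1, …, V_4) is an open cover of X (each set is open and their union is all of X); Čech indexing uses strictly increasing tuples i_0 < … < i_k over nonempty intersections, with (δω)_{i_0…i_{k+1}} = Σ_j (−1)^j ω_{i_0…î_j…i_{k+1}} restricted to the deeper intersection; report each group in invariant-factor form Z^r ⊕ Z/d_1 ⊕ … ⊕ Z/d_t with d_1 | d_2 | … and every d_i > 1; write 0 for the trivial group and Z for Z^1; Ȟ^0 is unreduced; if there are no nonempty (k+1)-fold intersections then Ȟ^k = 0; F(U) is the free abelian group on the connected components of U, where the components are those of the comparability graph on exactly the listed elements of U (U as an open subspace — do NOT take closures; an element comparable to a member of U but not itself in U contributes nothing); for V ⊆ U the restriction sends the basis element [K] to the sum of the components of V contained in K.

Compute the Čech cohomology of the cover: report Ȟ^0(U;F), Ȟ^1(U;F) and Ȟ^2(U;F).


nerve simplices:
  V1={{p3},{p4},{p7},{p1,p3},{p1,p4},{p1,p7},{p2,p3},{p3,p4},{p3,p5},{p3,p6},{p3,p7},{p4,p6},{p4,p7},{p1,p2,p3},{p1,p3,p7},{p3,p4,p6},{p3,p4,p7},{p3,p5,p6}} V2={{p1},{p2},{p7},{p1,p2},{p1,p3},{p1,p4},{p1,p7},{p2,p3},{p2,p5},{p2,p6},{p3,p7},{p4,p7},{p1,p2,p3},{p1,p3,p7},{p2,p5,p6},{p3,p4,p7}} V3={{p2},{p4},{p6},{p1,p2},{p1,p4},{p2,p3},{p2,p5},{p2,p6},{p3,p4},{p3,p6},{p4,p6},{p4,p7},{p5,p6},{p1,p2,p3},{p2,p5,p6},{p3,p4,p6},{p3,p4,p7},{p3,p5,p6}} V4={{p2},{p4},{p5},{p6},{p1,p2},{p1,p4},{p2,p3},{p2,p5},{p2,p6},{p3,p4},{p3,p5},{p3,p6},{p4,p6},{p4,p7},{p5,p6},{p1,p2,p3},{p2,p5,p6},{p3,p4,p6},{p3,p4,p7},{p3,p5,p6}}
  V12={{p7},{p1,p3},{p1,p4},{p1,p7},{p2,p3},{p3,p7},{p4,p7},{p1,p2,p3},{p1,p3,p7},{p3,p4,p7}} V13={{p4},{p1,p4},{p2,p3},{p3,p4},{p3,p6},{p4,p6},{p4,p7},{p1,p2,p3},{p3,p4,p6},{p3,p4,p7},{p3,p5,p6}} V14={{p4},{p1,p4},{p2,p3},{p3,p4},{p3,p5},{p3,p6},{p4,p6},{p4,p7},{p1,p2,p3},{p3,p4,p6},{p3,p4,p7},{p3,p5,p6}} V23={{p2},{p1,p2},{p1,p4},{p2,p3},{p2,p5},{p2,p6},{p4,p7},{p1,p2,p3},{p2,p5,p6},{p3,p4,p7}} V24={{p2},{p1,p2},{p1,p4},{p2,p3},{p2,p5},{p2,p6},{p4,p7},{p1,p2,p3},{p2,p5,p6},{p3,p4,p7}} V34={{p2},{p4},{p6},{p1,p2},{p1,p4},{p2,p3},{p2,p5},{p2,p6},{p3,p4},{p3,p6},{p4,p6},{p4,p7},{p5,p6},{p1,p2,p3},{p2,p5,p6},{p3,p4,p6},{p3,p4,p7},{p3,p5,p6}}
  V123={{p1,p4},{p2,p3},{p4,p7},{p1,p2,p3},{p3,p4,p7}} V124={{p1,p4},{p2,p3},{p4,p7},{p1,p2,p3},{p3,p4,p7}} V134={{p4},{p1,p4},{p2,p3},{p3,p4},{p3,p6},{p4,p6},{p4,p7},{p1,p2,p3},{p3,p4,p6},{p3,p4,p7},{p3,p5,p6}} V234={{p2},{p1,p2},{p1,p4},{p2,p3},{p2,p5},{p2,p6},{p4,p7},{p1,p2,p3},{p2,p5,p6},{p3,p4,p7}}
  V1234={{p1,p4},{p2,p3},{p4,p7},{p1,p2,p3},{p3,p4,p7}}
components per intersection:
  V1: {{p3},{p4},{p7},{p1,p3},{p1,p4},{p1,p7},{p2,p3},{p3,p4},{p3,p5},{p3,p6},{p3,p7},{p4,p6},{p4,p7},{p1,p2,p3},{p1,p3,p7},{p3,p4,p6},{p3,p4,p7},{p3,p5,p6}}
  V2: {{p1},{p2},{p7},{p1,p2},{p1,p3},{p1,p4},{p1,p7},{p2,p3},{p2,p5},{p2,p6},{p3,p7},{p4,p7},{p1,p2,p3},{p1,p3,p7},{p2,p5,p6},{p3,p4,p7}}
  V3: {{p2},{p4},{p6},{p1,p2},{p1,p4},{p2,p3},{p2,p5},{p2,p6},{p3,p4},{p3,p6},{p4,p6},{p4,p7},{p5,p6},{p1,p2,p3},{p2,p5,p6},{p3,p4,p6},{p3,p4,p7},{p3,p5,p6}}
  V4: {{p2},{p4},{p5},{p6},{p1,p2},{p1,p4},{p2,p3},{p2,p5},{p2,p6},{p3,p4},{p3,p5},{p3,p6},{p4,p6},{p4,p7},{p5,p6},{p1,p2,p3},{p2,p5,p6},{p3,p4,p6},{p3,p4,p7},{p3,p5,p6}}
  V12: {{p7},{p1,p3},{p1,p7},{p2,p3},{p3,p7},{p4,p7},{p1,p2,p3},{p1,p3,p7},{p3,p4,p7}} {{p1,p4}}
  V13: {{p4},{p1,p4},{p3,p4},{p3,p6},{p4,p6},{p4,p7},{p3,p4,p6},{p3,p4,p7},{p3,p5,p6}} {{p2,p3},{p1,p2,p3}}
  V14: {{p4},{p1,p4},{p3,p4},{p3,p5},{p3,p6},{p4,p6},{p4,p7},{p3,p4,p6},{p3,p4,p7},{p3,p5,p6}} {{p2,p3},{p1,p2,p3}}
  V23: {{p2},{p1,p2},{p2,p3},{p2,p5},{p2,p6},{p1,p2,p3},{p2,p5,p6}} {{p1,p4}} {{p4,p7},{p3,p4,p7}}
  V24: {{p2},{p1,p2},{p2,p3},{p2,p5},{p2,p6},{p1,p2,p3},{p2,p5,p6}} {{p1,p4}} {{p4,p7},{p3,p4,p7}}
  V34: {{p2},{p4},{p6},{p1,p2},{p1,p4},{p2,p3},{p2,p5},{p2,p6},{p3,p4},{p3,p6},{p4,p6},{p4,p7},{p5,p6},{p1,p2,p3},{p2,p5,p6},{p3,p4,p6},{p3,p4,p7},{p3,p5,p6}}
  V123: {{p1,p4}} {{p2,p3},{p1,p2,p3}} {{p4,p7},{p3,p4,p7}}
  V124: {{p1,p4}} {{p2,p3},{p1,p2,p3}} {{p4,p7},{p3,p4,p7}}
  V134: {{p4},{p1,p4},{p3,p4},{p3,p6},{p4,p6},{p4,p7},{p3,p4,p6},{p3,p4,p7},{p3,p5,p6}} {{p2,p3},{p1,p2,p3}}
  V234: {{p2},{p1,p2},{p2,p3},{p2,p5},{p2,p6},{p1,p2,p3},{p2,p5,p6}} {{p1,p4}} {{p4,p7},{p3,p4,p7}}
  V1234: {{p1,p4}} {{p2,p3},{p1,p2,p3}} {{p4,p7},{p3,p4,p7}}
C dims 4,13,11,3; δ0: rk 3, SNF 1^3; δ1: rk 8, SNF 1^8; δ2: rk 3, SNF 1^3
degree 0: 4−3−0 = 1 → Ȟ^0 ≅ Z
degree 1: 13−8−3 = 2 → Ȟ^1 ≅ Z^2
degree 2: 11−3−8 = 0 → Ȟ^2 ≅ 0

Ȟ^0(U;F) ≅ Z,  Ȟ^1(U;F) ≅ Z^2,  Ȟ^2(U;F) ≅ 0


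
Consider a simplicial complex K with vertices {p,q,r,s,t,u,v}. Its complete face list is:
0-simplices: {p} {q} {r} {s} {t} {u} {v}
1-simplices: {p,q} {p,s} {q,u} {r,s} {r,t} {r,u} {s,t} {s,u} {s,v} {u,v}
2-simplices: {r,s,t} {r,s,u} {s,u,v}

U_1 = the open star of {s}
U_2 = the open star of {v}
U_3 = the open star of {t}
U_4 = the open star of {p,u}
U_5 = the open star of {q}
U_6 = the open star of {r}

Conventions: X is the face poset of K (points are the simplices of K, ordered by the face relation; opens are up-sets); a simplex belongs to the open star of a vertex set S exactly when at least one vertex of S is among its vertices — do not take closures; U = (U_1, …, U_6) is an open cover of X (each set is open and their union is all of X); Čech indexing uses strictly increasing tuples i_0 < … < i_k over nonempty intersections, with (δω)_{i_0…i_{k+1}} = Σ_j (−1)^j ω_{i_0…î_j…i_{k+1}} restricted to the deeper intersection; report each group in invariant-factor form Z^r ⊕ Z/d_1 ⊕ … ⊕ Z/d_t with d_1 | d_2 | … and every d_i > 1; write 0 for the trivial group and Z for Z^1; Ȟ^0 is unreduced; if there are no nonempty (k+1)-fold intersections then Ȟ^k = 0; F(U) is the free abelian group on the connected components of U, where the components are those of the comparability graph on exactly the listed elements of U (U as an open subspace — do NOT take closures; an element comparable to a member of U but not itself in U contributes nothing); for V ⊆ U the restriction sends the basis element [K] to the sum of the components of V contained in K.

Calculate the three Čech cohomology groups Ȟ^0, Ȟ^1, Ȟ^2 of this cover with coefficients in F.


intersection data:
  U1={{s},{p,s},{r,s},{s,t},{s,u},{s,v},{r,s,t},{r,s,u},{s,u,v}} U2={{v},{s,v},{u,v},{s,u,v}} U3={{t},{r,t},{s,t},{r,s,t}} U4={{p},{u},{p,q},{p,s},{q,u},{r,u},{s,u},{u,v},{r,s,u},{s,u,v}} U5={{q},{p,q},{q,u}} U6={{r},{r,s},{r,t},{r,u},{r,s,t},{r,s,u}}
  U12={{s,v},{s,u,v}} U13={{s,t},{r,s,t}} U14={{p,s},{s,u},{r,s,u},{s,u,v}} U16={{r,s},{r,s,t},{r,s,u}} U24={{u,v},{s,u,v}} U36={{r,t},{r,s,t}} U45={{p,q},{q,u}} U46={{r,u},{r,s,u}}
  U124={{s,u,v}} U136={{r,s,t}} U146={{r,s,u}}
components per intersection:
  U1: {{s},{p,s},{r,s},{s,t},{s,u},{s,v},{r,s,t},{r,s,u},{s,u,v}}
  U2: {{v},{s,v},{u,v},{s,u,v}}
  U3: {{t},{r,t},{s,t},{r,s,t}}
  U4: {{p},{p,q},{p,s}} {{u},{q,u},{r,u},{s,u},{u,v},{r,s,u},{s,u,v}}
  U5: {{q},{p,q},{q,u}}
  U6: {{r},{r,s},{r,t},{r,u},{r,s,t},{r,s,u}}
  U12: {{s,v},{s,u,v}}
  U13: {{s,t},{r,s,t}}
  U14: {{p,s}} {{s,u},{r,s,u},{s,u,v}}
  U16: {{r,s},{r,s,t},{r,s,u}}
  U24: {{u,v},{s,u,v}}
  U36: {{r,t},{r,s,t}}
  U45: {{p,q}} {{q,u}}
  U46: {{r,u},{r,s,u}}
  U124: {{s,u,v}}
  U136: {{r,s,t}}
  U146: {{r,s,u}}
C dims 7,10,3; δ0: rk 6, SNF 1^6; δ1: rk 3, SNF 1^3
Ȟ^0 = (7 − 6) − 0 = 1, so Ȟ^0 ≅ Z
Ȟ^1 = (10 − 3) − 6 = 1, so Ȟ^1 ≅ Z
Ȟ^2 = (3 − 0) − 3 = 0, so Ȟ^2 ≅ 0

Ȟ^0 = Z; Ȟ^1 = Z; Ȟ^2 = 0


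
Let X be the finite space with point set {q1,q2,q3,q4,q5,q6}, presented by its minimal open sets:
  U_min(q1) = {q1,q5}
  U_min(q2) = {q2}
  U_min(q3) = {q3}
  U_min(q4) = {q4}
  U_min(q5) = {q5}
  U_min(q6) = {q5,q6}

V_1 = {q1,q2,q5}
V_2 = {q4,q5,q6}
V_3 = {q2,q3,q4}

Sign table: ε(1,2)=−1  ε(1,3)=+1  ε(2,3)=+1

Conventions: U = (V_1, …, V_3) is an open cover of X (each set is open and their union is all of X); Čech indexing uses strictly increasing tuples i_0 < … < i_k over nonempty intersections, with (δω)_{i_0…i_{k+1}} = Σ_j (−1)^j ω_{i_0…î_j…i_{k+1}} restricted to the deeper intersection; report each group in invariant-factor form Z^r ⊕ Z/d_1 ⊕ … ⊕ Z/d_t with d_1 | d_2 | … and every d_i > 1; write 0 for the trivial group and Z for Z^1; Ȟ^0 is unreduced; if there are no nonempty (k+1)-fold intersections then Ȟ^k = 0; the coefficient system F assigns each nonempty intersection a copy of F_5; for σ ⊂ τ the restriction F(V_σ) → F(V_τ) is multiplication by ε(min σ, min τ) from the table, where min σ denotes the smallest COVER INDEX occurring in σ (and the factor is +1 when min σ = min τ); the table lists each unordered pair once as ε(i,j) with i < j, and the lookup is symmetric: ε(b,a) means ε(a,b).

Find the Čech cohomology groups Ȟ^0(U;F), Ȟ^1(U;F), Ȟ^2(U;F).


nonempty intersections:
  V12={q5} V13={q2} V23={q4}
C dims 3,3; δ0: rk_F5 3
Ȟ^0: (3−3)−0=0 ⇒ 0
Ȟ^1: (3−0)−3=0 ⇒ 0
Ȟ^2: (0−0)−0=0 ⇒ 0

Ȟ^0 ≅ 0, Ȟ^1 ≅ 0 and Ȟ^2 ≅ 0


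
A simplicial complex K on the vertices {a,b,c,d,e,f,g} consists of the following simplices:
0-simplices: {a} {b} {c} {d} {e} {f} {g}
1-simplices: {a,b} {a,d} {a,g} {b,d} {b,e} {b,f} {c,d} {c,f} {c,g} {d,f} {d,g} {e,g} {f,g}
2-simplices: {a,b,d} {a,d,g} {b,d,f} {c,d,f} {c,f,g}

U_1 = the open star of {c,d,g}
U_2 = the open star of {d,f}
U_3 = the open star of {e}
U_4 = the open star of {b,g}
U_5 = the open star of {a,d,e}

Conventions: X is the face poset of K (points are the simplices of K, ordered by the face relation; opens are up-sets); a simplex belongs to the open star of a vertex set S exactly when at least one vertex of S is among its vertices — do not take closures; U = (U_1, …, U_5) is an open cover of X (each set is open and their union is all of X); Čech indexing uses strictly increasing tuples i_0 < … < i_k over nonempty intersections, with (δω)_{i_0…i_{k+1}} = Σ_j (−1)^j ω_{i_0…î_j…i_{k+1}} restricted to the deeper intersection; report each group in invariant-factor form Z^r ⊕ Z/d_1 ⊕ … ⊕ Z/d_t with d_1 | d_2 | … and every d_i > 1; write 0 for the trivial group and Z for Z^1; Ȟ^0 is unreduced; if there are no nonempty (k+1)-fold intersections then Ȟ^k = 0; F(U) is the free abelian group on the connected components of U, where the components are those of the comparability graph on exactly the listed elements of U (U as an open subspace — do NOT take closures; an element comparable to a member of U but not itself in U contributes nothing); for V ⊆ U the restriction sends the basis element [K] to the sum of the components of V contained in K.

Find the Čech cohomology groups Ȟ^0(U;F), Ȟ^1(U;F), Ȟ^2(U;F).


Ȟ^0(U;F) ≅ Z,  Ȟ^1(U;F) ≅ Z,  Ȟ^2(U;F) ≅ 0

cover nerve:
  U1={{c},{d},{g},{a,d},{a,g},{b,d},{c,d},{c,f},{c,g},{d,f},{d,g},{e,g},{f,g},{a,b,d},{a,d,g},{b,d,f},{c,d,f},{c,f,g}} U2={{d},{f},{a,d},{b,d},{b,f},{c,d},{c,f},{d,f},{d,g},{f,g},{a,b,d},{a,d,g},{b,d,f},{c,d,f},{c,f,g}} U3={{e},{b,e},{e,g}} U4={{b},{g},{a,b},{a,g},{b,d},{b,e},{b,f},{c,g},{d,g},{e,g},{f,g},{a,b,d},{a,d,g},{b,d,f},{c,f,g}} U5={{a},{d},{e},{a,b},{a,d},{a,g},{b,d},{b,e},{c,d},{d,f},{d,g},{e,g},{a,b,d},{a,d,g},{b,d,f},{c,d,f}}
  U12={{d},{a,d},{b,d},{c,d},{c,f},{d,f},{d,g},{f,g},{a,b,d},{a,d,g},{b,d,f},{c,d,f},{c,f,g}} U13={{e,g}} U14={{g},{a,g},{b,d},{c,g},{d,g},{e,g},{f,g},{a,b,d},{a,d,g},{b,d,f},{c,f,g}} U15={{d},{a,d},{a,g},{b,d},{c,d},{d,f},{d,g},{e,g},{a,b,d},{a,d,g},{b,d,f},{c,d,f}} U24={{b,d},{b,f},{d,g},{f,g},{a,b,d},{a,d,g},{b,d,f},{c,f,g}} U25={{d},{a,d},{b,d},{c,d},{d,f},{d,g},{a,b,d},{a,d,g},{b,d,f},{c,d,f}} U34={{b,e},{e,g}} U35={{e},{b,e},{e,g}} U45={{a,b},{a,g},{b,d},{b,e},{d,g},{e,g},{a,b,d},{a,d,g},{b,d,f}}
  U124={{b,d},{d,g},{f,g},{a,b,d},{a,d,g},{b,d,f},{c,f,g}} U125={{d},{a,d},{b,d},{c,d},{d,f},{d,g},{a,b,d},{a,d,g},{b,d,f},{c,d,f}} U134={{e,g}} U135={{e,g}} U145={{a,g},{b,d},{d,g},{e,g},{a,b,d},{a,d,g},{b,d,f}} U245={{b,d},{d,g},{a,b,d},{a,d,g},{b,d,f}} U345={{b,e},{e,g}}
  U1245={{b,d},{d,g},{a,b,d},{a,d,g},{b,d,f}} U1345={{e,g}}
components per intersection:
  U1: {{c},{d},{g},{a,d},{a,g},{b,d},{c,d},{c,f},{c,g},{d,f},{d,g},{e,g},{f,g},{a,b,d},{a,d,g},{b,d,f},{c,d,f},{c,f,g}}
  U2: {{d},{f},{a,d},{b,d},{b,f},{c,d},{c,f},{d,f},{d,g},{f,g},{a,b,d},{a,d,g},{b,d,f},{c,d,f},{c,f,g}}
  U3: {{e},{b,e},{e,g}}
  U4: {{b},{a,b},{b,d},{b,e},{b,f},{a,b,d},{b,d,f}} {{g},{a,g},{c,g},{d,g},{e,g},{f,g},{a,d,g},{c,f,g}}
  U5: {{a},{d},{a,b},{a,d},{a,g},{b,d},{c,d},{d,f},{d,g},{a,b,d},{a,d,g},{b,d,f},{c,d,f}} {{e},{b,e},{e,g}}
  U12: {{d},{a,d},{b,d},{c,d},{c,f},{d,f},{d,g},{f,g},{a,b,d},{a,d,g},{b,d,f},{c,d,f},{c,f,g}}
  U13: {{e,g}}
  U14: {{g},{a,g},{c,g},{d,g},{e,g},{f,g},{a,d,g},{c,f,g}} {{b,d},{a,b,d},{b,d,f}}
  U15: {{d},{a,d},{a,g},{b,d},{c,d},{d,f},{d,g},{a,b,d},{a,d,g},{b,d,f},{c,d,f}} {{e,g}}
  U24: {{b,d},{b,f},{a,b,d},{b,d,f}} {{d,g},{a,d,g}} {{f,g},{c,f,g}}
  U25: {{d},{a,d},{b,d},{c,d},{d,f},{d,g},{a,b,d},{a,d,g},{b,d,f},{c,d,f}}
  U34: {{b,e}} {{e,g}}
  U35: {{e},{b,e},{e,g}}
  U45: {{a,b},{b,d},{a,b,d},{b,d,f}} {{a,g},{d,g},{a,d,g}} {{b,e}} {{e,g}}
  U124: {{b,d},{a,b,d},{b,d,f}} {{d,g},{a,d,g}} {{f,g},{c,f,g}}
  U125: {{d},{a,d},{b,d},{c,d},{d,f},{d,g},{a,b,d},{a,d,g},{b,d,f},{c,d,f}}
  U134: {{e,g}}
  U135: {{e,g}}
  U145: {{a,g},{d,g},{a,d,g}} {{b,d},{a,b,d},{b,d,f}} {{e,g}}
  U245: {{b,d},{a,b,d},{b,d,f}} {{d,g},{a,d,g}}
  U345: {{b,e}} {{e,g}}
  U1245: {{b,d},{a,b,d},{b,d,f}} {{d,g},{a,d,g}}
  U1345: {{e,g}}
C dims 7,17,13,3; δ0: rk 6, SNF 1^6; δ1: rk 10, SNF 1^10; δ2: rk 3, SNF 1^3
Ȟ^0: (7−6)−0=1 ⇒ Z
Ȟ^1: (17−10)−6=1 ⇒ Z
Ȟ^2: (13−3)−10=0 ⇒ 0


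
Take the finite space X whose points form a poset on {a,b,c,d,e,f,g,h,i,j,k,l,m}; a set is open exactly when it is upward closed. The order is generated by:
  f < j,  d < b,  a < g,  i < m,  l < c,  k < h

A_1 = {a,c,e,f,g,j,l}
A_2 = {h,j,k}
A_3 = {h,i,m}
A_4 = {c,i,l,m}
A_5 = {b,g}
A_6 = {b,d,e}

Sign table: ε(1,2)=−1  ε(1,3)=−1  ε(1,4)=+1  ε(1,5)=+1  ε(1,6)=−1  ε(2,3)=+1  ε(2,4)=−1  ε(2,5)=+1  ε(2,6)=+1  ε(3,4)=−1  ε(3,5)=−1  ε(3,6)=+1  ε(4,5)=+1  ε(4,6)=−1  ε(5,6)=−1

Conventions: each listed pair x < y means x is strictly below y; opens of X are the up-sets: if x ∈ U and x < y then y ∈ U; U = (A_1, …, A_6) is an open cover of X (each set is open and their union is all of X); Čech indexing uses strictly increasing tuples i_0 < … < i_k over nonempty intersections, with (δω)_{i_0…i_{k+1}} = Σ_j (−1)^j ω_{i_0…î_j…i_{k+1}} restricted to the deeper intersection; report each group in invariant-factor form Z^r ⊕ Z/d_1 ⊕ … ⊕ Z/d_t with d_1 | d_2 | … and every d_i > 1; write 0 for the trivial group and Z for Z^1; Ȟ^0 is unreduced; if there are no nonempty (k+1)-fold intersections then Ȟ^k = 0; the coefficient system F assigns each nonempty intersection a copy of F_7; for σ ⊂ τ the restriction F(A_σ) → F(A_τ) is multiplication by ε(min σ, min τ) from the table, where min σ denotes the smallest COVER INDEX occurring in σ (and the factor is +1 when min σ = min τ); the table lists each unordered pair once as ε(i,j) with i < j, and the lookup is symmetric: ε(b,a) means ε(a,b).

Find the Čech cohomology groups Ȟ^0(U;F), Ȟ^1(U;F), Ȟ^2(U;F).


Ȟ^0 ≅ Z/7, Ȟ^1 ≅ Z/7 ⊕ Z/7 and Ȟ^2 ≅ 0

intersection data:
  A12={j} A14={c,l} A15={g} A16={e} A23={h} A34={i,m} A56={b}
C dims 6,7; δ0: rk_F7 5
Ȟ^0 = (6 − 5) − 0 = 1, so Ȟ^0 ≅ Z/7
Ȟ^1 = (7 − 0) − 5 = 2, so Ȟ^1 ≅ Z/7 ⊕ Z/7
Ȟ^2 = (0 − 0) − 0 = 0, so Ȟ^2 ≅ 0


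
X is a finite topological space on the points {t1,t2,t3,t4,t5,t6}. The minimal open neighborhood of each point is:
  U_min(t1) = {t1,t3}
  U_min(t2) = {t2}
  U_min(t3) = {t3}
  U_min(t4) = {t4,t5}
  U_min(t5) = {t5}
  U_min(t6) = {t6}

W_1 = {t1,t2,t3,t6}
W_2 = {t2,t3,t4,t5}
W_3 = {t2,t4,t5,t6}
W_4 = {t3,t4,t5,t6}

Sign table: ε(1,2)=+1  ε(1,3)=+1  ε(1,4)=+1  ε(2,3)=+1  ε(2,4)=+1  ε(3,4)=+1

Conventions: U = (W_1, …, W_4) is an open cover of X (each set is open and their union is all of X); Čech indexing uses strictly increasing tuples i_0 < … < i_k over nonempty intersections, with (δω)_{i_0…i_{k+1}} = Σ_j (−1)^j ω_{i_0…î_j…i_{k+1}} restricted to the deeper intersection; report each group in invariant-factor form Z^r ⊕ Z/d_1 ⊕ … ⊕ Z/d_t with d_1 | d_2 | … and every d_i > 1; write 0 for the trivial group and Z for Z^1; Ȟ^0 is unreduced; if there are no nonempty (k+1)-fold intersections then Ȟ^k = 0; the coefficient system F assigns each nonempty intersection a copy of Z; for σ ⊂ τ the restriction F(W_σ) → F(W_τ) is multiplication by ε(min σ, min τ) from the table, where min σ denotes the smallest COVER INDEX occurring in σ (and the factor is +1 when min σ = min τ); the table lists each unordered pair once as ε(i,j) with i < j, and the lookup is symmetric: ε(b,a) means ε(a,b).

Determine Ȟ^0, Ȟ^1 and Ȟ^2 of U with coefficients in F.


Ȟ^0 ≅ Z,  Ȟ^1 ≅ 0,  Ȟ^2 ≅ Z

nerve simplices:
  W12={t2,t3} W13={t2,t6} W14={t3,t6} W23={t2,t4,t5} W24={t3,t4,t5} W34={t4,t5,t6}
  W123={t2} W124={t3} W134={t6} W234={t4,t5}
C dims 4,6,4; δ0: rk 3, SNF 1^3; δ1: rk 3, SNF 1^3
degree 0: 4−3−0 = 1 → Ȟ^0 ≅ Z
degree 1: 6−3−3 = 0 → Ȟ^1 ≅ 0
degree 2: 4−0−3 = 1 → Ȟ^2 ≅ Z


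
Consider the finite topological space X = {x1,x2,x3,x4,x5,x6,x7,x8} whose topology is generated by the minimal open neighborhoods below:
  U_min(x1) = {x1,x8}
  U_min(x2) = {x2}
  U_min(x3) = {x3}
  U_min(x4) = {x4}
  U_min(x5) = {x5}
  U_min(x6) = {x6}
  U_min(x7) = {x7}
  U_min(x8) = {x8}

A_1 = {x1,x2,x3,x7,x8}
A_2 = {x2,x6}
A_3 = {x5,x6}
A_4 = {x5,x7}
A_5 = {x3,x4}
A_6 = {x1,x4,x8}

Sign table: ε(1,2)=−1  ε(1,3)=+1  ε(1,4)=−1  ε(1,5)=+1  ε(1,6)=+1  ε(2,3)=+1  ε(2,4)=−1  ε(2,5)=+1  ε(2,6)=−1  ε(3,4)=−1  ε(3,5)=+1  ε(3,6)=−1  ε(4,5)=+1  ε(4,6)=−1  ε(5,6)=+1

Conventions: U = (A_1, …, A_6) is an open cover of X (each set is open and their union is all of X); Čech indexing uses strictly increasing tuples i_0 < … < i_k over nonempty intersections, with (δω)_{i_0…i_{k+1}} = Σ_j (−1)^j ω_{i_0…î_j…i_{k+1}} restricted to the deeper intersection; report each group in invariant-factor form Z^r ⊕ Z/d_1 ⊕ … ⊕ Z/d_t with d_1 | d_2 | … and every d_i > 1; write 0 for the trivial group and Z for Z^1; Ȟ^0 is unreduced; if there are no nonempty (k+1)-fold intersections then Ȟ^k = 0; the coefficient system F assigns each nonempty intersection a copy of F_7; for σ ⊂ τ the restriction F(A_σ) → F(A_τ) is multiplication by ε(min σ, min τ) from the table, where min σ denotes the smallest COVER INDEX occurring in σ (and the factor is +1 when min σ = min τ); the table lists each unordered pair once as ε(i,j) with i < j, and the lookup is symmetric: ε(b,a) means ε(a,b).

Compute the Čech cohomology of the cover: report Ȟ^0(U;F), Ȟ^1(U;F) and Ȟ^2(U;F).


Ȟ^0 ≅ 0, Ȟ^1 ≅ Z/7, Ȟ^2 ≅ 0

cover nerve:
  A12={x2} A14={x7} A15={x3} A16={x1,x8} A23={x6} A34={x5} A56={x4}
C dims 6,7; δ0: rk_F7 6
Ȟ^0: (6−6)−0=0 ⇒ 0
Ȟ^1: (7−0)−6=1 ⇒ Z/7
Ȟ^2: (0−0)−0=0 ⇒ 0


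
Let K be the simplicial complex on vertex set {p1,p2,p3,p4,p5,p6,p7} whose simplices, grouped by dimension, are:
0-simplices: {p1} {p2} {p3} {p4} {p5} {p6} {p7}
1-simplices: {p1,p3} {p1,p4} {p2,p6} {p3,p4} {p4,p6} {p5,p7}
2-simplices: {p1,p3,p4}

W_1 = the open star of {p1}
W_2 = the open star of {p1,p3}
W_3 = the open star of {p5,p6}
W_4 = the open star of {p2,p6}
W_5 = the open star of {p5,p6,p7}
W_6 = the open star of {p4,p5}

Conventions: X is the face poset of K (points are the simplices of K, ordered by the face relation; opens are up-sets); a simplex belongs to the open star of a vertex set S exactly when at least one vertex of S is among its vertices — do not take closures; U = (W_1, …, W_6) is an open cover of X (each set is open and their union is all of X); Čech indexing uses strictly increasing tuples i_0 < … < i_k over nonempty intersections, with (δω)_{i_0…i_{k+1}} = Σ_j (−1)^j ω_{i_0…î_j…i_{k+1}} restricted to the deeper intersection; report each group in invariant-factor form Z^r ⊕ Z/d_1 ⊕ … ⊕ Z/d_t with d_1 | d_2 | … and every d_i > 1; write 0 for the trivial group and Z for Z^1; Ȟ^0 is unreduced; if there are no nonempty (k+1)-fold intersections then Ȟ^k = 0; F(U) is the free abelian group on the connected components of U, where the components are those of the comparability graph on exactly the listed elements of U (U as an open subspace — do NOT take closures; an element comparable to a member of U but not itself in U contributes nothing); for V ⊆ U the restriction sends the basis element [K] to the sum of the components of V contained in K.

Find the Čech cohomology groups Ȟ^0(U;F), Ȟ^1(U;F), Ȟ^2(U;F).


intersection data:
  W1={{p1},{p1,p3},{p1,p4},{p1,p3,p4}} W2={{p1},{p3},{p1,p3},{p1,p4},{p3,p4},{p1,p3,p4}} W3={{p5},{p6},{p2,p6},{p4,p6},{p5,p7}} W4={{p2},{p6},{p2,p6},{p4,p6}} W5={{p5},{p6},{p7},{p2,p6},{p4,p6},{p5,p7}} W6={{p4},{p5},{p1,p4},{p3,p4},{p4,p6},{p5,p7},{p1,p3,p4}}
  W12={{p1},{p1,p3},{p1,p4},{p1,p3,p4}} W16={{p1,p4},{p1,p3,p4}} W26={{p1,p4},{p3,p4},{p1,p3,p4}} W34={{p6},{p2,p6},{p4,p6}} W35={{p5},{p6},{p2,p6},{p4,p6},{p5,p7}} W36={{p5},{p4,p6},{p5,p7}} W45={{p6},{p2,p6},{p4,p6}} W46={{p4,p6}} W56={{p5},{p4,p6},{p5,p7}}
  W126={{p1,p4},{p1,p3,p4}} W345={{p6},{p2,p6},{p4,p6}} W346={{p4,p6}} W356={{p5},{p4,p6},{p5,p7}} W456={{p4,p6}}
  W3456={{p4,p6}}
components per intersection:
  W1: {{p1},{p1,p3},{p1,p4},{p1,p3,p4}}
  W2: {{p1},{p3},{p1,p3},{p1,p4},{p3,p4},{p1,p3,p4}}
  W3: {{p5},{p5,p7}} {{p6},{p2,p6},{p4,p6}}
  W4: {{p2},{p6},{p2,p6},{p4,p6}}
  W5: {{p5},{p7},{p5,p7}} {{p6},{p2,p6},{p4,p6}}
  W6: {{p4},{p1,p4},{p3,p4},{p4,p6},{p1,p3,p4}} {{p5},{p5,p7}}
  W12: {{p1},{p1,p3},{p1,p4},{p1,p3,p4}}
  W16: {{p1,p4},{p1,p3,p4}}
  W26: {{p1,p4},{p3,p4},{p1,p3,p4}}
  W34: {{p6},{p2,p6},{p4,p6}}
  W35: {{p5},{p5,p7}} {{p6},{p2,p6},{p4,p6}}
  W36: {{p5},{p5,p7}} {{p4,p6}}
  W45: {{p6},{p2,p6},{p4,p6}}
  W46: {{p4,p6}}
  W56: {{p5},{p5,p7}} {{p4,p6}}
  W126: {{p1,p4},{p1,p3,p4}}
  W345: {{p6},{p2,p6},{p4,p6}}
  W346: {{p4,p6}}
  W356: {{p5},{p5,p7}} {{p4,p6}}
  W456: {{p4,p6}}
  W3456: {{p4,p6}}
C dims 9,12,6,1; δ0: rk 7, SNF 1^7; δ1: rk 5, SNF 1^5; δ2: rk 1, SNF 1^1
Ȟ^0 = (9 − 7) − 0 = 2, so Ȟ^0 ≅ Z^2
Ȟ^1 = (12 − 5) − 7 = 0, so Ȟ^1 ≅ 0
Ȟ^2 = (6 − 1) − 5 = 0, so Ȟ^2 ≅ 0

Ȟ^0 = Z^2,  Ȟ^1 = 0,  Ȟ^2 = 0


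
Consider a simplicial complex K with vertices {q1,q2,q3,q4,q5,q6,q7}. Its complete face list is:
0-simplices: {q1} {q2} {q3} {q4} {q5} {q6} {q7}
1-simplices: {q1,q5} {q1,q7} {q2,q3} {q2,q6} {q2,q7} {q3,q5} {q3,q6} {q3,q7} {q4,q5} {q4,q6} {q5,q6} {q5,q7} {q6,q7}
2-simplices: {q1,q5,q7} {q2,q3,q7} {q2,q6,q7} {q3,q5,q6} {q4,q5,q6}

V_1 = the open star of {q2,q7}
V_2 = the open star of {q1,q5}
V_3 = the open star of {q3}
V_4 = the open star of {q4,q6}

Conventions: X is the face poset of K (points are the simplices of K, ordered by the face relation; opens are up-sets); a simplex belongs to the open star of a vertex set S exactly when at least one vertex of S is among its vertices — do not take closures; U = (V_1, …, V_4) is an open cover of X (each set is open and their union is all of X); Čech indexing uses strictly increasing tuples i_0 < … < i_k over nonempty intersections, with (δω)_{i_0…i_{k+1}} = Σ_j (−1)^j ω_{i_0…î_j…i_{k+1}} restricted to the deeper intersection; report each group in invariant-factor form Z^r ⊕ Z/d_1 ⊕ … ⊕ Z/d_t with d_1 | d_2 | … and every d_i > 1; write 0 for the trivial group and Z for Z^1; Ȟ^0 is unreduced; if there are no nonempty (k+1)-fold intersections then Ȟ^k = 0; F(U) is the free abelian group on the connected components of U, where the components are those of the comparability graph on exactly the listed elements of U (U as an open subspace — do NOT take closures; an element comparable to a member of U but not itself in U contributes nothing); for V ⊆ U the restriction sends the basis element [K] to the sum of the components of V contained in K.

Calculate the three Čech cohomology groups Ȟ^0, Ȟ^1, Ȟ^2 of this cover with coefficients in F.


Ȟ^0(U;F) ≅ Z,  Ȟ^1(U;F) ≅ Z^2,  Ȟ^2(U;F) ≅ 0

cover nerve:
  V1={{q2},{q7},{q1,q7},{q2,q3},{q2,q6},{q2,q7},{q3,q7},{q5,q7},{q6,q7},{q1,q5,q7},{q2,q3,q7},{q2,q6,q7}} V2={{q1},{q5},{q1,q5},{q1,q7},{q3,q5},{q4,q5},{q5,q6},{q5,q7},{q1,q5,q7},{q3,q5,q6},{q4,q5,q6}} V3={{q3},{q2,q3},{q3,q5},{q3,q6},{q3,q7},{q2,q3,q7},{q3,q5,q6}} V4={{q4},{q6},{q2,q6},{q3,q6},{q4,q5},{q4,q6},{q5,q6},{q6,q7},{q2,q6,q7},{q3,q5,q6},{q4,q5,q6}}
  V12={{q1,q7},{q5,q7},{q1,q5,q7}} V13={{q2,q3},{q3,q7},{q2,q3,q7}} V14={{q2,q6},{q6,q7},{q2,q6,q7}} V23={{q3,q5},{q3,q5,q6}} V24={{q4,q5},{q5,q6},{q3,q5,q6},{q4,q5,q6}} V34={{q3,q6},{q3,q5,q6}}
  V234={{q3,q5,q6}}
components per intersection:
  V1: {{q2},{q7},{q1,q7},{q2,q3},{q2,q6},{q2,q7},{q3,q7},{q5,q7},{q6,q7},{q1,q5,q7},{q2,q3,q7},{q2,q6,q7}}
  V2: {{q1},{q5},{q1,q5},{q1,q7},{q3,q5},{q4,q5},{q5,q6},{q5,q7},{q1,q5,q7},{q3,q5,q6},{q4,q5,q6}}
  V3: {{q3},{q2,q3},{q3,q5},{q3,q6},{q3,q7},{q2,q3,q7},{q3,q5,q6}}
  V4: {{q4},{q6},{q2,q6},{q3,q6},{q4,q5},{q4,q6},{q5,q6},{q6,q7},{q2,q6,q7},{q3,q5,q6},{q4,q5,q6}}
  V12: {{q1,q7},{q5,q7},{q1,q5,q7}}
  V13: {{q2,q3},{q3,q7},{q2,q3,q7}}
  V14: {{q2,q6},{q6,q7},{q2,q6,q7}}
  V23: {{q3,q5},{q3,q5,q6}}
  V24: {{q4,q5},{q5,q6},{q3,q5,q6},{q4,q5,q6}}
  V34: {{q3,q6},{q3,q5,q6}}
  V234: {{q3,q5,q6}}
C dims 4,6,1; δ0: rk 3, SNF 1^3; δ1: rk 1, SNF 1^1
Ȟ^0: (4−3)−0=1 ⇒ Z
Ȟ^1: (6−1)−3=2 ⇒ Z^2
Ȟ^2: (1−0)−1=0 ⇒ 0


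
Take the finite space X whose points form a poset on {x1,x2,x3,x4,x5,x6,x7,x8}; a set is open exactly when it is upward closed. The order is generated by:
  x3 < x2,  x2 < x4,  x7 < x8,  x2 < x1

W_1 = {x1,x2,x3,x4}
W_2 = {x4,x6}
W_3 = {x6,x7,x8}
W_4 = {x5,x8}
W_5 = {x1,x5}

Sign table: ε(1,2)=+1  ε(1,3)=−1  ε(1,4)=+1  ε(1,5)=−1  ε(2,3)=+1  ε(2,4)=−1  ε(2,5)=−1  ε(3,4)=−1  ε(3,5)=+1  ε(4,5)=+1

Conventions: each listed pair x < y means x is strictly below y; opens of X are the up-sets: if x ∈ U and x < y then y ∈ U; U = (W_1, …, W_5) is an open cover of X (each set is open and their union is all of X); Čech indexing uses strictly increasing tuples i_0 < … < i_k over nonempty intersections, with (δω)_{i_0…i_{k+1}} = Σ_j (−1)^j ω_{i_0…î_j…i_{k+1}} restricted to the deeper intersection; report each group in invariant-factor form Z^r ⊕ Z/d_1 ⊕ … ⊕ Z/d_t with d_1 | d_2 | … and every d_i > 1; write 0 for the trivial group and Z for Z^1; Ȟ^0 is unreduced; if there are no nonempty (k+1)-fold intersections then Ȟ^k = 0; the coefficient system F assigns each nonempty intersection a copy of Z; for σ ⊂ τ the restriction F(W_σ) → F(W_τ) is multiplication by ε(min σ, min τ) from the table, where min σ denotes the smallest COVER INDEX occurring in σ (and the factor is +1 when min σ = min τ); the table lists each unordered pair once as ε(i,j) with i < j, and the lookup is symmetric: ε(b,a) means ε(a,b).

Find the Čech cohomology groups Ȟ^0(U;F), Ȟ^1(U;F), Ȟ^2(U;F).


intersection data:
  W12={x4} W15={x1} W23={x6} W34={x8} W45={x5}
C dims 5,5; δ0: rk 4, SNF 1^4
Ȟ^0 = (5 − 4) − 0 = 1, so Ȟ^0 ≅ Z
Ȟ^1 = (5 − 0) − 4 = 1, so Ȟ^1 ≅ Z
Ȟ^2 = (0 − 0) − 0 = 0, so Ȟ^2 ≅ 0

Ȟ^0(U;F) ≅ Z; Ȟ^1(U;F) ≅ Z; Ȟ^2(U;F) ≅ 0


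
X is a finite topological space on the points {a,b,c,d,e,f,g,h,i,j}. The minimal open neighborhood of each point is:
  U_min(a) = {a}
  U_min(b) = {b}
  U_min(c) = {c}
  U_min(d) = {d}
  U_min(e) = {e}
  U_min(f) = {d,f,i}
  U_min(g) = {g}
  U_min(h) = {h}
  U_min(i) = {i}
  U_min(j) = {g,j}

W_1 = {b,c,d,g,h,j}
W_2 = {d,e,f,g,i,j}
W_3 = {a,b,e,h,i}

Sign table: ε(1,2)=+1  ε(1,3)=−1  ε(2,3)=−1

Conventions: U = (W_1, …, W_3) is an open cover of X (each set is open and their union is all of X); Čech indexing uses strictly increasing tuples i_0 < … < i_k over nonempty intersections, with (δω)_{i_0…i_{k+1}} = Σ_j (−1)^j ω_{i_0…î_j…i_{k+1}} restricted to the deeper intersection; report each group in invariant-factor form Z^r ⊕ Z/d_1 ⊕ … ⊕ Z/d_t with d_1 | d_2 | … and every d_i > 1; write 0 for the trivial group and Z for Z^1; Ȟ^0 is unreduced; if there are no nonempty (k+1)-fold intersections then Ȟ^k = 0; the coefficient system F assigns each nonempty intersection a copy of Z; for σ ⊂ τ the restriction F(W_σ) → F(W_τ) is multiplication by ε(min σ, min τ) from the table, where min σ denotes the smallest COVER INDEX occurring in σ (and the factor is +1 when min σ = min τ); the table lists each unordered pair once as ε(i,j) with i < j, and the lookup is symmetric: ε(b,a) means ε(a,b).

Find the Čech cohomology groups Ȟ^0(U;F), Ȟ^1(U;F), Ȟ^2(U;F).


Ȟ^0(U;F) ≅ Z; Ȟ^1(U;F) ≅ Z; Ȟ^2(U;F) ≅ 0

intersection data:
  W12={d,g,j} W13={b,h} W23={e,i}
C dims 3,3; δ0: rk 2, SNF 1^2
Ȟ^0 = (3 − 2) − 0 = 1, so Ȟ^0 ≅ Z
Ȟ^1 = (3 − 0) − 2 = 1, so Ȟ^1 ≅ Z
Ȟ^2 = (0 − 0) − 0 = 0, so Ȟ^2 ≅ 0


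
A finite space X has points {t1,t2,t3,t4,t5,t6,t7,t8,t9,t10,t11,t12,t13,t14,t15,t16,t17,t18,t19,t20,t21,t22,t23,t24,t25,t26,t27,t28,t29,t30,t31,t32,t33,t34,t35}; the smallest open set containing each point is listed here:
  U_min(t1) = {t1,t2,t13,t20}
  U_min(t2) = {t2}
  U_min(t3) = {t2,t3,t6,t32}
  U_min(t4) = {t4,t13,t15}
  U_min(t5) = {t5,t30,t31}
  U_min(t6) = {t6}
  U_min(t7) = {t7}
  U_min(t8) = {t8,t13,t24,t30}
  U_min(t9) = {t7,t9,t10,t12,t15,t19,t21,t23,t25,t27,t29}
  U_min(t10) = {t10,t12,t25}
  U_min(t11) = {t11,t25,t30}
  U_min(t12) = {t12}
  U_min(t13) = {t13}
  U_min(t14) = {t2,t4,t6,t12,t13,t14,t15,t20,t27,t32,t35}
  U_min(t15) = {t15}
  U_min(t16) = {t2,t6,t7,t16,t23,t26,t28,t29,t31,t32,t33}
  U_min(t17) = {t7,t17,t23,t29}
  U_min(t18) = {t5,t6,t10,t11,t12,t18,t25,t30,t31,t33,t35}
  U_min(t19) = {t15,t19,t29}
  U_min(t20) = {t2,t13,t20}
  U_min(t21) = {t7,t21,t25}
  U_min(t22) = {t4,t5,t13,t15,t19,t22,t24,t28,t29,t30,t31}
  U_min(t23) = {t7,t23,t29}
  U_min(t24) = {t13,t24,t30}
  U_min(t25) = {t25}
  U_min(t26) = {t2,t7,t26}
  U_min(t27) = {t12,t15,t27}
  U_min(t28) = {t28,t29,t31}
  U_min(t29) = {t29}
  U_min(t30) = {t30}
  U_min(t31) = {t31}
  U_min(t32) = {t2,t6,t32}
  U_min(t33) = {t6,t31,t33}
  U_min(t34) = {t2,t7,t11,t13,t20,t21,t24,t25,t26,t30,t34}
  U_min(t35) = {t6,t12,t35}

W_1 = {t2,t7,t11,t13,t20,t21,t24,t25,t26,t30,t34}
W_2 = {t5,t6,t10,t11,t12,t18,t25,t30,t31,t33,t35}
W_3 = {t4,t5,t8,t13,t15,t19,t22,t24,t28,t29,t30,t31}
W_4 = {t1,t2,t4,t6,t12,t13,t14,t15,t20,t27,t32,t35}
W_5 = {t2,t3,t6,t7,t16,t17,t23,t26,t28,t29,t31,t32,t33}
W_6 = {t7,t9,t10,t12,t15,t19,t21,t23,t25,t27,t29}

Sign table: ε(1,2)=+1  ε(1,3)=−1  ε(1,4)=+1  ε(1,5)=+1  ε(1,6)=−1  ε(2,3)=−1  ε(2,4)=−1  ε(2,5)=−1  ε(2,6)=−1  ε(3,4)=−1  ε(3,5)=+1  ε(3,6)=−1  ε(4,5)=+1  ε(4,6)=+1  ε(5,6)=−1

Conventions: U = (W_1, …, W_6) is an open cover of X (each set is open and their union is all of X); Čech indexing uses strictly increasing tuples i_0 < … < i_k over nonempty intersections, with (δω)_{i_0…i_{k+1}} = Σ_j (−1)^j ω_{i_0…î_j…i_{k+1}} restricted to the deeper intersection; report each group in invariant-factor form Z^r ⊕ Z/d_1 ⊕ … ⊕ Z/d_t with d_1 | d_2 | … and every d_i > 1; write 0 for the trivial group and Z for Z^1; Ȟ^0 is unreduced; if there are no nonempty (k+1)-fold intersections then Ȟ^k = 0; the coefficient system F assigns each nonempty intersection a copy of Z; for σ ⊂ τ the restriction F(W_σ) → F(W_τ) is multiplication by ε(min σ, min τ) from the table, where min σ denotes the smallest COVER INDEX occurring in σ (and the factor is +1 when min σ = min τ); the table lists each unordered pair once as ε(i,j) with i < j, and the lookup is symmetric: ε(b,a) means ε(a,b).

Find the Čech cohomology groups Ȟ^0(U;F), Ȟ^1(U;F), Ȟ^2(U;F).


nonempty intersections:
  W12={t11,t25,t30} W13={t13,t24,t30} W14={t2,t13,t20} W15={t2,t7,t26} W16={t7,t21,t25} W23={t5,t30,t31} W24={t6,t12,t35} W25={t6,t31,t33} W26={t10,t12,t25} W34={t4,t13,t15} W35={t28,t29,t31} W36={t15,t19,t29} W45={t2,t6,t32} W46={t12,t15,t27} W56={t7,t23,t29}
  W123={t30} W126={t25} W134={t13} W145={t2} W156={t7} W235={t31} W245={t6} W246={t12} W346={t15} W356={t29}
C dims 6,15,10; δ0: rk 6, SNF 1^5·2; δ1: rk 9, SNF 1^9
Ȟ^0: (6−6)−0=0 ⇒ 0
Ȟ^1: (15−9)−6=0 plus torsion [2] ⇒ Z/2
Ȟ^2: (10−0)−9=1 ⇒ Z

Ȟ^0 = 0, Ȟ^1 = Z/2 and Ȟ^2 = Z
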